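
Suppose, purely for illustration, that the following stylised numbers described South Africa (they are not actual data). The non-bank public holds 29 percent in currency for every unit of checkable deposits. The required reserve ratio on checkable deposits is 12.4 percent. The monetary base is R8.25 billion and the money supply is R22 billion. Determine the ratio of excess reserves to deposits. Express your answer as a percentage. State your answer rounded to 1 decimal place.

Using m = M/MB = 22/8.25 ≈ 2.666667. Since m = (1 + c)/(c + rr + e), the denominator satisfies c + rr + e = (1 + c)/m = (1 + 0.29) / 2.666667 ≈ 0.483750.
With c = 0.29 and rr = 0.124, the ratio of excess reserves to deposits is 0.483750 − 0.29 − 0.124 = 0.06975.

7.0%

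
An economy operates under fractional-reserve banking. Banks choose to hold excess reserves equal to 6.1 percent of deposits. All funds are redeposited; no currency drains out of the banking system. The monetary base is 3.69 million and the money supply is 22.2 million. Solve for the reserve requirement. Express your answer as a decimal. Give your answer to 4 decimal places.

Using m = M/MB = 22.2/3.69 ≈ 6.016260. Since m = (1 + c)/(c + rr + e), the denominator satisfies c + rr + e = (1 + c)/m = (1 + 0) / 6.016260 ≈ 0.166216.
With c = 0 and e = 0.061, the reserve requirement is 0.166216 − 0 − 0.061 = 0.105216.

0.1052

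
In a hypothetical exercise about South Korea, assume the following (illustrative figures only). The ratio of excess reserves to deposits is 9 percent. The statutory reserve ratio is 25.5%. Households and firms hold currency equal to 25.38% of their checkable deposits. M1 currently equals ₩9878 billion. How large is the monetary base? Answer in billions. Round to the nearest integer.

₩4718 billion

The money multiplier is m = (1 + c) / (rr + e + c) = (1 + 0.2538) / (0.255 + 0.09 + 0.2538) ≈ 2.09385.
MB = M / m = 9878 / 2.09385 ≈ 4717.6254 billion.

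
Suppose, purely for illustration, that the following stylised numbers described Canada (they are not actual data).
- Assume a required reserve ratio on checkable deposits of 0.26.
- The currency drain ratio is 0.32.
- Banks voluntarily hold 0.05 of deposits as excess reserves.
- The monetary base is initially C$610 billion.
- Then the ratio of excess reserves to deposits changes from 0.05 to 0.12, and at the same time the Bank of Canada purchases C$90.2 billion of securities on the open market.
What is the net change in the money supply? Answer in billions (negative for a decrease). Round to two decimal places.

Before: m₁ = (1 + 0.32) / (0.26 + 0.05 + 0.32) ≈ 2.095238, MB₁ = 610, so M₁ = 2.095238 × 610 ≈ 1278.0952 billion.
After: m₂ = (1 + 0.32) / (0.26 + 0.12 + 0.32) ≈ 1.885714, MB₂ = 610 + 90.2 = 700.2, so M₂ = 1.885714 × 700.2 ≈ 1320.3769 billion.
ΔM = M₂ − M₁ = 1320.3769 − 1278.0952 = 42.2817 billion.

C$42.28 billion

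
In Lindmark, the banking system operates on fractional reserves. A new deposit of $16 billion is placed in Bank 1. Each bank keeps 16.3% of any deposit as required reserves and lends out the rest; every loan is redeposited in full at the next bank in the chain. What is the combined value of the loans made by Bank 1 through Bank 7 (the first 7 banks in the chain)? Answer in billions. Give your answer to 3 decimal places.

$58.515 billion

Bank i lends (1 − rr)^i of the original deposit: Bank 1 lends 16·0.8370 = 13.3920, Bank 2 lends 16·0.8370² ≈ 11.2091, and so on.
Summing a geometric series: total = 16·[0.8370·(1 − 0.8370^7) / (1 − 0.8370)] ≈ 58.5147 billion.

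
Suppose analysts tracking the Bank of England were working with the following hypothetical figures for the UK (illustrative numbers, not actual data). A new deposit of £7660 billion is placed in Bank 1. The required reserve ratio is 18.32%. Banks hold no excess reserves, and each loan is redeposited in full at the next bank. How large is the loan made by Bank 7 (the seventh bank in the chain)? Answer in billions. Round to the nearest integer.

£1858 billion

Each bank lends a fraction (1 − rr) = 0.8168 of the deposit it receives, so Bank 7 receives 7660·0.8168^6 and lends 7660·0.8168^7 ≈ 1857.9708 billion.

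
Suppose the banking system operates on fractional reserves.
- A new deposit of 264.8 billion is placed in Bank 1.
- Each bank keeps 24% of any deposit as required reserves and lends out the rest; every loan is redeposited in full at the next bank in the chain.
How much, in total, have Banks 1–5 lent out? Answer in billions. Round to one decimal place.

Bank i lends (1 − rr)^i of the original deposit: Bank 1 lends 264.8·0.7600 = 201.2480, Bank 2 lends 264.8·0.7600² ≈ 152.9485, and so on.
Summing a geometric series: total = 264.8·[0.7600·(1 − 0.7600^5) / (1 − 0.7600)] ≈ 625.9211 billion.

625.9 billion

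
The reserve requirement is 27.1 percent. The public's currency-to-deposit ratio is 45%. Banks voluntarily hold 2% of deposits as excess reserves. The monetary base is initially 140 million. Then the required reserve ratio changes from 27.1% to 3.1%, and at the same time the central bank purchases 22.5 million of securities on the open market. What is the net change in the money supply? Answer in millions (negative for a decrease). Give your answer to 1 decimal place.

196.4 million

Before: m₁ = (1 + 0.45) / (0.271 + 0.02 + 0.45) ≈ 1.95682, MB₁ = 140, so M₁ = 1.95682 × 140 = 273.9548 million.
After: m₂ = (1 + 0.45) / (0.031 + 0.02 + 0.45) ≈ 2.89421, MB₂ = 140 + 22.5 = 162.5, so M₂ = 2.89421 × 162.5 ≈ 470.3091 million.
ΔM = M₂ − M₁ = 470.3091 − 273.9548 = 196.3543 million.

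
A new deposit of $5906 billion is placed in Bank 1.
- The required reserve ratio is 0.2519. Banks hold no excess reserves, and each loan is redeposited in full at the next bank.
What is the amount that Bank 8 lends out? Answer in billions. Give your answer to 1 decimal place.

$579.4 billion

Each bank lends a fraction (1 − rr) = 0.7481 of the deposit it receives, so Bank 8 receives 5906·0.7481^7 and lends 5906·0.7481^8 ≈ 579.3896 billion.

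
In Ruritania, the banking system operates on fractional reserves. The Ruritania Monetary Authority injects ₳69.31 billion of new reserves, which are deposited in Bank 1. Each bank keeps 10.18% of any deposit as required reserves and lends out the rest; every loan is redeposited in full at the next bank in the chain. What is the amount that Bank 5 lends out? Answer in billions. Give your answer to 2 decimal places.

Each bank lends a fraction (1 − rr) = 0.8982 of the deposit it receives, so Bank 5 receives 69.31·0.8982^4 and lends 69.31·0.8982^5 ≈ 40.5192 billion.

₳40.52 billion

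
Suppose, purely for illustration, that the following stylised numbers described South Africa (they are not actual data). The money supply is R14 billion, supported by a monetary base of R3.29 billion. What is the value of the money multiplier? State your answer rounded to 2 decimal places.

The money multiplier is m = M / MB = 14 / 3.29 ≈ 4.25532.

4.26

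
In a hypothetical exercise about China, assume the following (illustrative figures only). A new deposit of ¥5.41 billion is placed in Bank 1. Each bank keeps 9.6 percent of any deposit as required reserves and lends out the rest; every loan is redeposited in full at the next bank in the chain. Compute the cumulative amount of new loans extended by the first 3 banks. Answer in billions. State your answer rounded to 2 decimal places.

¥13.31 billion

Bank i lends (1 − rr)^i of the original deposit: Bank 1 lends 5.41·0.9040 ≈ 4.8906, Bank 2 lends 5.41·0.9040² ≈ 4.4211, and so on.
Summing a geometric series: total = 5.41·[0.9040·(1 − 0.9040^3) / (1 − 0.9040)] ≈ 13.3085 billion.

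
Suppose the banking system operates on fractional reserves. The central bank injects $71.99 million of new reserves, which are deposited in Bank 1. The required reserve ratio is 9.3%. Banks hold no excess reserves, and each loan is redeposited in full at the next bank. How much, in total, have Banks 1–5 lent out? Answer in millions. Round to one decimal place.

Bank i lends (1 − rr)^i of the original deposit: Bank 1 lends 71.99·0.9070 ≈ 65.2949, Bank 2 lends 71.99·0.9070² ≈ 59.2225, and so on.
Summing a geometric series: total = 71.99·[0.9070·(1 − 0.9070^5) / (1 − 0.9070)] ≈ 271.1400 million.

$271.1 million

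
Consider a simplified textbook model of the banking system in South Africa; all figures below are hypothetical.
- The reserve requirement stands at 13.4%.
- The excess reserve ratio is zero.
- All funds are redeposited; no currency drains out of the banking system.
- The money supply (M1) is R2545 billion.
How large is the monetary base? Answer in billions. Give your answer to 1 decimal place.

R341.0 billion

With no currency drain and no excess reserves, the money multiplier is m = 1/rr = 1/0.134 ≈ 7.462687.
The monetary base is MB = M / m = 2545 / 7.462687 ≈ 341.03 billion.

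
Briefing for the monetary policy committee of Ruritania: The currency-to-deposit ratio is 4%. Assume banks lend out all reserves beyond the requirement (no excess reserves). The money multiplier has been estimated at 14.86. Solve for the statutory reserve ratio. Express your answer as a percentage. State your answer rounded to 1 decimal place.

3.0%

Using m = 14.86. Since m = (1 + c)/(c + rr + e), the denominator satisfies c + rr + e = (1 + c)/m = (1 + 0.04) / 14.86 ≈ 0.069987.
With c = 0.04 and e = 0, the statutory reserve ratio is 0.069987 − 0.04 − 0 = 0.029987.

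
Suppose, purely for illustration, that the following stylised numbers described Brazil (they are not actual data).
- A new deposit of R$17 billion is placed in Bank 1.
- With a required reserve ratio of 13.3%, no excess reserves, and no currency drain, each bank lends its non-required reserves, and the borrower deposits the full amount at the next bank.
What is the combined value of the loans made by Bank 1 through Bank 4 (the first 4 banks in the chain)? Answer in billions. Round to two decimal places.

Bank i lends (1 − rr)^i of the original deposit: Bank 1 lends 17·0.8670 = 14.7390, Bank 2 lends 17·0.8670² ≈ 12.7787, and so on.
Summing a geometric series: total = 17·[0.8670·(1 − 0.8670^4) / (1 − 0.8670)] ≈ 48.2025 billion.

R$48.20 billion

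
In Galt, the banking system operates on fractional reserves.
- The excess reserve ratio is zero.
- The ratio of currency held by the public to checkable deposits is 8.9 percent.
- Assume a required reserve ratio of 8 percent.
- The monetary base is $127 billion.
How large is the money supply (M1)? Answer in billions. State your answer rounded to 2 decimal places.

The money multiplier is m = (1 + c) / (rr + c) = (1 + 0.089) / (0.08 + 0.089) ≈ 6.443787.
So M = m × MB = 6.443787 × 127 ≈ 818.3609 billion.

$818.36 billion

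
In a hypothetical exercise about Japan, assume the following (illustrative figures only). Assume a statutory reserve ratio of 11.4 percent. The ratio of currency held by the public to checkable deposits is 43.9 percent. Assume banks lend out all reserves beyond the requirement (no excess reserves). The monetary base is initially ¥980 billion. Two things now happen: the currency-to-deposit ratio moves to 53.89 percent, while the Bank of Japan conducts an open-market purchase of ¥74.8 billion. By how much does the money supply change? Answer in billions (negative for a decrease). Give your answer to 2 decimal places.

Before: m₁ = (1 + 0.439) / (0.114 + 0.439) ≈ 2.6021700, MB₁ = 980, so M₁ = 2.6021700 × 980 = 2550.1266 billion.
After: m₂ = (1 + 0.5389) / (0.114 + 0.5389) ≈ 2.3570225, MB₂ = 980 + 74.8 = 1054.8, so M₂ = 2.3570225 × 1054.8 ≈ 2486.1873 billion.
ΔM = M₂ − M₁ = 2486.1873 − 2550.1266 = -63.9393 billion.

-63.94 billion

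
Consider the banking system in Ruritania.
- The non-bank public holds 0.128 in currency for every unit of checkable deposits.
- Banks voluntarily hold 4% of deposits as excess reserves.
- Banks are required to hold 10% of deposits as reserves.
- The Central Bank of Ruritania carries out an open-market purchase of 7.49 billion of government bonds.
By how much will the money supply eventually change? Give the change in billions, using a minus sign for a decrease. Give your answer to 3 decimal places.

The money multiplier is m = (1 + c) / (rr + e + c) = (1 + 0.128) / (0.1 + 0.04 + 0.128) ≈ 4.20896.
The purchase adds 7.49 billion of base, so ΔM = m × ΔMB = 4.20896 × (+7.49) ≈ 31.5251 billion.

31.525 billion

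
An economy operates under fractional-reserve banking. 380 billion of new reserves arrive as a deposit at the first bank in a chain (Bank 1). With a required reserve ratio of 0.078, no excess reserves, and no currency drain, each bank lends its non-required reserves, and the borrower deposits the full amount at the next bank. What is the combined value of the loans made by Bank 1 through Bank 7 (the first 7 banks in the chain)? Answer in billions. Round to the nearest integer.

1948 billion

Bank i lends (1 − rr)^i of the original deposit: Bank 1 lends 380·0.9220 = 350.3600, Bank 2 lends 380·0.9220² ≈ 323.0319, and so on.
Summing a geometric series: total = 380·[0.9220·(1 − 0.9220^7) / (1 − 0.9220)] ≈ 1947.6821 billion.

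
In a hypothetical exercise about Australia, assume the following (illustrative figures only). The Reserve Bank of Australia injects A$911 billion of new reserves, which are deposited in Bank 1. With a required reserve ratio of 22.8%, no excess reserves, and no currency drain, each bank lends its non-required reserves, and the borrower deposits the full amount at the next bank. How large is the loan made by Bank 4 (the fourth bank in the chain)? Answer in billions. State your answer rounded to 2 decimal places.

A$323.58 billion

Each bank lends a fraction (1 − rr) = 0.7720 of the deposit it receives, so Bank 4 receives 911·0.7720^3 and lends 911·0.7720^4 ≈ 323.5844 billion.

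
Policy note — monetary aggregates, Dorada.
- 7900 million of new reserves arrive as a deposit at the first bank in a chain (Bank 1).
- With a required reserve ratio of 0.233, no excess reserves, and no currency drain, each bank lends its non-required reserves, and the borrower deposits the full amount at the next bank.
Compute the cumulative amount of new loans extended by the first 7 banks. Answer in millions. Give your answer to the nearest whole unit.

21945 million

Bank i lends (1 − rr)^i of the original deposit: Bank 1 lends 7900·0.7670 = 6059.3000, Bank 2 lends 7900·0.7670² = 4647.4831, and so on.
Summing a geometric series: total = 7900·[0.7670·(1 − 0.7670^7) / (1 − 0.7670)] ≈ 21944.5692 million.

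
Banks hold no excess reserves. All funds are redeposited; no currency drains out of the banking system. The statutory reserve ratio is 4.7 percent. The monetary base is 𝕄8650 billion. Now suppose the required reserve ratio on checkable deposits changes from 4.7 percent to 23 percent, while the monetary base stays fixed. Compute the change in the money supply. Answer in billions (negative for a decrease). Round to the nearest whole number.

Initially m₁ = 1 / (0.047) ≈ 21.27660, so M₁ = 21.27660 × 8650 = 184042.59 billion.
After the change m₂ = 1 / (0.23) ≈ 4.34783, so M₂ = 4.34783 × 8650 = 37608.7295 billion.
ΔM = M₂ − M₁ = 37608.7295 − 184042.59 = -146433.8605 billion.

-146434 billion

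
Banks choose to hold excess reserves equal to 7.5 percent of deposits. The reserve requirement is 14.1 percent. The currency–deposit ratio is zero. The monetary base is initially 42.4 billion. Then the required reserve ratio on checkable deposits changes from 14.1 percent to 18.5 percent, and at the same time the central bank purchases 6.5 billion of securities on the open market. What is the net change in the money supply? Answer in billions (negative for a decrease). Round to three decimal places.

Before: m₁ = 1 / (0.141 + 0.075) ≈ 4.629630, MB₁ = 42.4, so M₁ = 4.629630 × 42.4 ≈ 196.2963 billion.
After: m₂ = 1 / (0.185 + 0.075) ≈ 3.846154, MB₂ = 42.4 + 6.5 = 48.9, so M₂ = 3.846154 × 48.9 ≈ 188.0769 billion.
ΔM = M₂ − M₁ = 188.0769 − 196.2963 = -8.2194 billion.

-8.219 billion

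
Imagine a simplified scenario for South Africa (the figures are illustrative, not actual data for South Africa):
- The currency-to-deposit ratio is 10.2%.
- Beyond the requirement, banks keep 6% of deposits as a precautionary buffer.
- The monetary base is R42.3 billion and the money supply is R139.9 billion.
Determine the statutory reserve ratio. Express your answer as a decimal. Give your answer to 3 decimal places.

0.171

Using m = M/MB = 139.9/42.3 ≈ 3.307329. Since m = (1 + c)/(c + rr + e), the denominator satisfies c + rr + e = (1 + c)/m = (1 + 0.102) / 3.307329 ≈ 0.333199.
With c = 0.102 and e = 0.06, the statutory reserve ratio is 0.333199 − 0.102 − 0.06 = 0.171199.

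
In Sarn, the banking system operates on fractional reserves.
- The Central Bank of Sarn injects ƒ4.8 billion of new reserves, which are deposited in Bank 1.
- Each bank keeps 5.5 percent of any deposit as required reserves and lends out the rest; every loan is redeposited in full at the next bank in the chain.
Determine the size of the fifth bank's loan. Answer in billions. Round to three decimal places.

ƒ3.617 billion

Each bank lends a fraction (1 − rr) = 0.9450 of the deposit it receives, so Bank 5 receives 4.8·0.9450^4 and lends 4.8·0.9450^5 ≈ 3.6174 billion.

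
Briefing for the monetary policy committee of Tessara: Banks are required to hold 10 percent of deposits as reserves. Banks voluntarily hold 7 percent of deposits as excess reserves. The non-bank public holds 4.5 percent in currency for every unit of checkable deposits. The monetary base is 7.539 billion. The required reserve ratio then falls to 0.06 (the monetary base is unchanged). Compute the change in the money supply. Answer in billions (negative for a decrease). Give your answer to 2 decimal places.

8.38 billion

Initially m₁ = (1 + 0.045) / (0.1 + 0.07 + 0.045) ≈ 4.8605, so M₁ = 4.8605 × 7.539 ≈ 36.6433 billion.
After the change m₂ = (1 + 0.045) / (0.06 + 0.07 + 0.045) ≈ 5.9714, so M₂ = 5.9714 × 7.539 ≈ 45.0184 billion.
ΔM = M₂ − M₁ = 45.0184 − 36.6433 = 8.3751 billion.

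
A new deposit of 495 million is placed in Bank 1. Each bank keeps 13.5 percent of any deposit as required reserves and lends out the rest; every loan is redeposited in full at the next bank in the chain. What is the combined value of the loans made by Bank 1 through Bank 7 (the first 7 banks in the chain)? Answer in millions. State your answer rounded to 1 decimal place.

Bank i lends (1 − rr)^i of the original deposit: Bank 1 lends 495·0.8650 = 428.1750, Bank 2 lends 495·0.8650² ≈ 370.3714, and so on.
Summing a geometric series: total = 495·[0.8650·(1 − 0.8650^7) / (1 − 0.8650)] ≈ 2022.4543 million.

2022.5 million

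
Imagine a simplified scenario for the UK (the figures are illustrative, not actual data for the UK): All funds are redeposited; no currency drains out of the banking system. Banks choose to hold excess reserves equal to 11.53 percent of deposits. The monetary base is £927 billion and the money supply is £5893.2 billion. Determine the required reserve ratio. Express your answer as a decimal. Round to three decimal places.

0.042

Using m = M/MB = 5893.2/927 ≈ 6.357282. Since m = (1 + c)/(c + rr + e), the denominator satisfies c + rr + e = (1 + c)/m = (1 + 0) / 6.357282 ≈ 0.157300.
With c = 0 and e = 0.1153, the required reserve ratio is 0.157300 − 0 − 0.1153 = 0.042.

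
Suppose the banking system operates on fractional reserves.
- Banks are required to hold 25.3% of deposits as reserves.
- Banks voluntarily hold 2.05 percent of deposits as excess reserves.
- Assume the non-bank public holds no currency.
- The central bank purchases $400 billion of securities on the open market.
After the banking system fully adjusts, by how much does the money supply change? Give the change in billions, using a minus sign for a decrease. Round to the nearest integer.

$1463 billion

The money multiplier is m = 1 / (rr + e) = 1 / (0.253 + 0.0205) ≈ 3.6563.
The purchase adds 400 billion of base, so ΔM = m × ΔMB = 3.6563 × (+400) = 1462.52 billion.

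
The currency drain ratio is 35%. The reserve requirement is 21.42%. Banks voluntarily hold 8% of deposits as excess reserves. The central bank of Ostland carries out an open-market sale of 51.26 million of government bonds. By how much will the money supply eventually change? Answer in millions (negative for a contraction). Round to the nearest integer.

-107 million

The money multiplier is m = (1 + c) / (rr + e + c) = (1 + 0.35) / (0.2142 + 0.08 + 0.35) ≈ 2.0956.
The sale removes 51.26 million of base, so ΔM = m × ΔMB = 2.0956 × (−51.26) ≈ -107.4205 million.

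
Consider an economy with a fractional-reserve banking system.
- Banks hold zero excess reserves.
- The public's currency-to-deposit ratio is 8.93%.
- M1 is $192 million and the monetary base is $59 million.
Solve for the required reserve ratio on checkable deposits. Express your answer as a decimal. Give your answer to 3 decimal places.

Using m = M/MB = 192/59 ≈ 3.254237. Since m = (1 + c)/(c + rr + e), the denominator satisfies c + rr + e = (1 + c)/m = (1 + 0.0893) / 3.254237 ≈ 0.334733.
With c = 0.0893 and e = 0, the required reserve ratio on checkable deposits is 0.334733 − 0.0893 − 0 = 0.245433.

0.245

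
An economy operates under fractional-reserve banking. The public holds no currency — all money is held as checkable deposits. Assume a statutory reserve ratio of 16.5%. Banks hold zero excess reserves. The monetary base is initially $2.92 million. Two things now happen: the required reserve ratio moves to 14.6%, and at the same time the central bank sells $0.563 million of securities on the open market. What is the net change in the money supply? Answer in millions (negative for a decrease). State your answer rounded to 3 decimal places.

Before: m₁ = 1 / (0.165) ≈ 6.06061, MB₁ = 2.92, so M₁ = 6.06061 × 2.92 ≈ 17.697 million.
After: m₂ = 1 / (0.146) ≈ 6.84932, MB₂ = 2.92 − 0.563 = 2.357, so M₂ = 6.84932 × 2.357 ≈ 16.1438 million.
ΔM = M₂ − M₁ = 16.1438 − 17.697 = -1.5532 million.

-1.553 million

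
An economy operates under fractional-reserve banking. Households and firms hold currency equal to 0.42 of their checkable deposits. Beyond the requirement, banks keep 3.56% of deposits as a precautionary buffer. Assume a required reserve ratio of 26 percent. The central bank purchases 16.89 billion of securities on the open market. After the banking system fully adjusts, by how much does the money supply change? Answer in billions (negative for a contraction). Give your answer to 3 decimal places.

The money multiplier is m = (1 + c) / (rr + e + c) = (1 + 0.42) / (0.26 + 0.0356 + 0.42) ≈ 1.984349.
The purchase adds 16.89 billion of base, so ΔM = m × ΔMB = 1.984349 × (+16.89) ≈ 33.5157 billion.

33.516 billion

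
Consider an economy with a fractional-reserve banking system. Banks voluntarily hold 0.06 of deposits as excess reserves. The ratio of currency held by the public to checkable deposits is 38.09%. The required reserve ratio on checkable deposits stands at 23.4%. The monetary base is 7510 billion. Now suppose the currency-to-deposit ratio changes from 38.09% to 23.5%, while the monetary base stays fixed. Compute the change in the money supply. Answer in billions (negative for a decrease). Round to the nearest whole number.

2167 billion

Initially m₁ = (1 + 0.3809) / (0.234 + 0.06 + 0.3809) ≈ 2.04608, so M₁ = 2.04608 × 7510 = 15366.0608 billion.
After the change m₂ = (1 + 0.235) / (0.234 + 0.06 + 0.235) ≈ 2.33459, so M₂ = 2.33459 × 7510 = 17532.7709 billion.
ΔM = M₂ − M₁ = 17532.7709 − 15366.0608 = 2166.7101 billion.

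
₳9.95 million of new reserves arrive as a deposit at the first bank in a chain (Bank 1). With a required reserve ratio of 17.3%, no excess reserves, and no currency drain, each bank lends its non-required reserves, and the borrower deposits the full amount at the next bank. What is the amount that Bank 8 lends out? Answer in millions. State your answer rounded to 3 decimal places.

Each bank lends a fraction (1 − rr) = 0.8270 of the deposit it receives, so Bank 8 receives 9.95·0.8270^7 and lends 9.95·0.8270^8 ≈ 2.1770 million.

₳2.177 million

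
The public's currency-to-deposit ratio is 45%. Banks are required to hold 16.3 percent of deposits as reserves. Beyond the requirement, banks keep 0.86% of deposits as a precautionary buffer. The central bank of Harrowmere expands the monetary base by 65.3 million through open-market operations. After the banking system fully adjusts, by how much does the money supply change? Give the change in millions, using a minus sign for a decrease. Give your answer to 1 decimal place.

The money multiplier is m = (1 + c) / (rr + e + c) = (1 + 0.45) / (0.163 + 0.0086 + 0.45) ≈ 2.3327.
The purchase adds 65.3 million of base, so ΔM = m × ΔMB = 2.3327 × (+65.3) ≈ 152.3253 million.

152.3 million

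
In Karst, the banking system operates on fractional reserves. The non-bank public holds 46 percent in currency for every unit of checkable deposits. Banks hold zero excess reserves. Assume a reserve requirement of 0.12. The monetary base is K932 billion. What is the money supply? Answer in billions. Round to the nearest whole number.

The money multiplier is m = (1 + c) / (rr + c) = (1 + 0.46) / (0.12 + 0.46) ≈ 2.5172.
So M = m × MB = 2.5172 × 932 = 2346.0304 billion.

K2346 billion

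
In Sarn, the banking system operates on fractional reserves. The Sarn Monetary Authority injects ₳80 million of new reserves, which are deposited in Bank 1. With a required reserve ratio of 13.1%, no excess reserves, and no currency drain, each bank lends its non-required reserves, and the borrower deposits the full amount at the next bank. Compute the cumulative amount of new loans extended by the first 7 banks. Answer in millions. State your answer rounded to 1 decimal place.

₳332.1 million

Bank i lends (1 − rr)^i of the original deposit: Bank 1 lends 80·0.8690 = 69.5200, Bank 2 lends 80·0.8690² ≈ 60.4129, and so on.
Summing a geometric series: total = 80·[0.8690·(1 − 0.8690^7) / (1 − 0.8690)] ≈ 332.0881 million.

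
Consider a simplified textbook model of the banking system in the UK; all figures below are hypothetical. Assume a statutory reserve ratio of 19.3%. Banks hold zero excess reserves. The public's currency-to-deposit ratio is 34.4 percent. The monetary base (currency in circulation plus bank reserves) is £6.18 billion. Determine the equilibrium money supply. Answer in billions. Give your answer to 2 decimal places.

The money multiplier is m = (1 + c) / (rr + c) = (1 + 0.344) / (0.193 + 0.344) ≈ 2.5028.
So M = m × MB = 2.5028 × 6.18 ≈ 15.4673 billion.

£15.47 billion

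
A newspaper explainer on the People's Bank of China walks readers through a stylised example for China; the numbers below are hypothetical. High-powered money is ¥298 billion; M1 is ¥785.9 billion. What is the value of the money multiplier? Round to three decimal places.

2.637

The money multiplier is m = M / MB = 785.9 / 298 ≈ 2.63725.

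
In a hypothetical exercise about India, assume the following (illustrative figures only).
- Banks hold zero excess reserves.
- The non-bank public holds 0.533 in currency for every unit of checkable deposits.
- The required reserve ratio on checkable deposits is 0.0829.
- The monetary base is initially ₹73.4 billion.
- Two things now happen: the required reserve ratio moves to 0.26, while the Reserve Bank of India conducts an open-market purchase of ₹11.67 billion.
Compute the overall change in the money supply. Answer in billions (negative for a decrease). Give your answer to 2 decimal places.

-18.24 billion

Before: m₁ = (1 + 0.533) / (0.0829 + 0.533) ≈ 2.48904, MB₁ = 73.4, so M₁ = 2.48904 × 73.4 ≈ 182.6955 billion.
After: m₂ = (1 + 0.533) / (0.26 + 0.533) ≈ 1.93317, MB₂ = 73.4 + 11.67 = 85.07, so M₂ = 1.93317 × 85.07 ≈ 164.4548 billion.
ΔM = M₂ − M₁ = 164.4548 − 182.6955 = -18.2407 billion.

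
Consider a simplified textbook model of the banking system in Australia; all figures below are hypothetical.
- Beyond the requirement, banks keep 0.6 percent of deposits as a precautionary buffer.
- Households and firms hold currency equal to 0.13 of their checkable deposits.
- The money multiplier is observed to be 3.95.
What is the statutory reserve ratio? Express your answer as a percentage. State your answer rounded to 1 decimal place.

15.0%

Using m = 3.95. Since m = (1 + c)/(c + rr + e), the denominator satisfies c + rr + e = (1 + c)/m = (1 + 0.13) / 3.95 ≈ 0.286076.
With c = 0.13 and e = 0.006, the statutory reserve ratio is 0.286076 − 0.13 − 0.006 = 0.150076.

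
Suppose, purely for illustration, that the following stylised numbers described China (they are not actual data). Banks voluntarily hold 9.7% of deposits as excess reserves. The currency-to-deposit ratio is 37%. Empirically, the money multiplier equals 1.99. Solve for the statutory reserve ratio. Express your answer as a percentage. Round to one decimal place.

22.1%

Using m = 1.99. Since m = (1 + c)/(c + rr + e), the denominator satisfies c + rr + e = (1 + c)/m = (1 + 0.37) / 1.99 ≈ 0.688442.
With c = 0.37 and e = 0.097, the statutory reserve ratio is 0.688442 − 0.37 − 0.097 = 0.221442.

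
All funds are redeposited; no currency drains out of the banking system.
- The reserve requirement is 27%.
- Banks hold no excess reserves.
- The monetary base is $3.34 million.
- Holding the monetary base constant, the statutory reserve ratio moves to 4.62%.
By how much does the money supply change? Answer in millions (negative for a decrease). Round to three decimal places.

$59.924 million

Initially m₁ = 1 / (0.27) ≈ 3.70370, so M₁ = 3.70370 × 3.34 ≈ 12.3704 million.
After the change m₂ = 1 / (0.0462) ≈ 21.64502, so M₂ = 21.64502 × 3.34 ≈ 72.2944 million.
ΔM = M₂ − M₁ = 72.2944 − 12.3704 = 59.924 million.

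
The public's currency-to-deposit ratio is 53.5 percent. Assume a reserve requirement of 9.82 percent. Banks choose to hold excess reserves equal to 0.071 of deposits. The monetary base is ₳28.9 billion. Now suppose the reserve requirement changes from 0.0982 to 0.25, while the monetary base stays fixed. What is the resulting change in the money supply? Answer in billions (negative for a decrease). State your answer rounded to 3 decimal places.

-11.171 billion

Initially m₁ = (1 + 0.535) / (0.0982 + 0.071 + 0.535) ≈ 2.179778, so M₁ = 2.179778 × 28.9 ≈ 62.9956 billion.
After the change m₂ = (1 + 0.535) / (0.25 + 0.071 + 0.535) ≈ 1.793224, so M₂ = 1.793224 × 28.9 ≈ 51.8242 billion.
ΔM = M₂ − M₁ = 51.8242 − 62.9956 = -11.1714 billion.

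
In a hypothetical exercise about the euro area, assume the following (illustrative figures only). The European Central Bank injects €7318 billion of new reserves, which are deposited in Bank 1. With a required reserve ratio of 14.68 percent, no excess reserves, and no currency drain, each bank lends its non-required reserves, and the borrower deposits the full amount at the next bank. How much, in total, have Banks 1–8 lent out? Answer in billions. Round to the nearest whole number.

€30589 billion

Bank i lends (1 − rr)^i of the original deposit: Bank 1 lends 7318·0.8532 = 6243.7176, Bank 2 lends 7318·0.8532² ≈ 5327.1399, and so on.
Summing a geometric series: total = 7318·[0.8532·(1 − 0.8532^8) / (1 − 0.8532)] ≈ 30588.8464 billion.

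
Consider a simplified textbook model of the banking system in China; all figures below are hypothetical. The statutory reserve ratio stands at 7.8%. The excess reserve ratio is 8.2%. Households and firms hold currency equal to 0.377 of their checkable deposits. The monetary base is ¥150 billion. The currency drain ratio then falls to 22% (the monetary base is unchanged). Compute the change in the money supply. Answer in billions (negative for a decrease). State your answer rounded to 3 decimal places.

Initially m₁ = (1 + 0.377) / (0.078 + 0.082 + 0.377) ≈ 2.5642458, so M₁ = 2.5642458 × 150 ≈ 384.6369 billion.
After the change m₂ = (1 + 0.22) / (0.078 + 0.082 + 0.22) ≈ 3.2105263, so M₂ = 3.2105263 × 150 ≈ 481.5789 billion.
ΔM = M₂ − M₁ = 481.5789 − 384.6369 = 96.942 billion.

¥96.942 billion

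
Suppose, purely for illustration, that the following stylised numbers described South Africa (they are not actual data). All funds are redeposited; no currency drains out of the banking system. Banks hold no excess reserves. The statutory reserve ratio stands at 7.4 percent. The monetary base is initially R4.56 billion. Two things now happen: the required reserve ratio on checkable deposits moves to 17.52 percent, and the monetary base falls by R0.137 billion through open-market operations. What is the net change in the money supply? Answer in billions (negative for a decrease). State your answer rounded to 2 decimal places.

Before: m₁ = 1 / (0.074) ≈ 13.5135, MB₁ = 4.56, so M₁ = 13.5135 × 4.56 ≈ 61.6216 billion.
After: m₂ = 1 / (0.1752) ≈ 5.7078, MB₂ = 4.56 − 0.137 = 4.423, so M₂ = 5.7078 × 4.423 ≈ 25.2456 billion.
ΔM = M₂ − M₁ = 25.2456 − 61.6216 = -36.376 billion.

-36.38 billion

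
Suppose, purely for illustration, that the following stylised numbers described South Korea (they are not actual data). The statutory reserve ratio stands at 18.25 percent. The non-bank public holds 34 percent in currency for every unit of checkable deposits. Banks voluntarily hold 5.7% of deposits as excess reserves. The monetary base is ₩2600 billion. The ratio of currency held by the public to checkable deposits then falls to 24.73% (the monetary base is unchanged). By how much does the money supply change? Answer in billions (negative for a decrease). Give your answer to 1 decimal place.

₩649.8 billion

Initially m₁ = (1 + 0.34) / (0.1825 + 0.057 + 0.34) ≈ 2.312338, so M₁ = 2.312338 × 2600 = 6012.0788 billion.
After the change m₂ = (1 + 0.2473) / (0.1825 + 0.057 + 0.2473) ≈ 2.562243, so M₂ = 2.562243 × 2600 = 6661.8318 billion.
ΔM = M₂ − M₁ = 6661.8318 − 6012.0788 = 649.753 billion.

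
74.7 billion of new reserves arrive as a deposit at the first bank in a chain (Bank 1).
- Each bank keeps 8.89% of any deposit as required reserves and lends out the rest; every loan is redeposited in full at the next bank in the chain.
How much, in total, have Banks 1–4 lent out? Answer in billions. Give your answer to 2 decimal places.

238.04 billion

Bank i lends (1 − rr)^i of the original deposit: Bank 1 lends 74.7·0.9111 ≈ 68.0592, Bank 2 lends 74.7·0.9111² ≈ 62.0087, and so on.
Summing a geometric series: total = 74.7·[0.9111·(1 − 0.9111^4) / (1 − 0.9111)] ≈ 238.0376 billion.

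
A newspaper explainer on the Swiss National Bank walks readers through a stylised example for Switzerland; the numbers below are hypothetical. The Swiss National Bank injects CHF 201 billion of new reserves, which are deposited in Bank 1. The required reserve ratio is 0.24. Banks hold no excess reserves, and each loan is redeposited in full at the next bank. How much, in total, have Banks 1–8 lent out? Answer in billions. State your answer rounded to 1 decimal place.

Bank i lends (1 − rr)^i of the original deposit: Bank 1 lends 201·0.7600 = 152.7600, Bank 2 lends 201·0.7600² = 116.0976, and so on.
Summing a geometric series: total = 201·[0.7600·(1 − 0.7600^8) / (1 − 0.7600)] ≈ 565.6553 billion.

CHF 565.7 billion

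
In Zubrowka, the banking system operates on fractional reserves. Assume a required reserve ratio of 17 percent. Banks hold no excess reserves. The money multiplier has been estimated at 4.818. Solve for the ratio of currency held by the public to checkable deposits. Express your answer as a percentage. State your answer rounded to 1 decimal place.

Using m = 4.818. From m = (1 + c)/(c + rr + e), rearranging gives 1 + c = m·(c + rr + e), so c·(1 − m) = m·(rr + e) − 1.
Hence c = [m·(rr + e) − 1]/(1 − m) = [4.818 × (0.17 + 0) − 1] / (1 − 4.818) ≈ 0.047391.

4.7%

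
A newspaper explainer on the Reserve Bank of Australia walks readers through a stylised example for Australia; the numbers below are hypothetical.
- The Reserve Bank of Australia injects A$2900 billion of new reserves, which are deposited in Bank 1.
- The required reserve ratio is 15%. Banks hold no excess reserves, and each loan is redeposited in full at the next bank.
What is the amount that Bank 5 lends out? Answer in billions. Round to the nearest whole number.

A$1287 billion

Each bank lends a fraction (1 − rr) = 0.8500 of the deposit it receives, so Bank 5 receives 2900·0.8500^4 and lends 2900·0.8500^5 ≈ 1286.7454 billion.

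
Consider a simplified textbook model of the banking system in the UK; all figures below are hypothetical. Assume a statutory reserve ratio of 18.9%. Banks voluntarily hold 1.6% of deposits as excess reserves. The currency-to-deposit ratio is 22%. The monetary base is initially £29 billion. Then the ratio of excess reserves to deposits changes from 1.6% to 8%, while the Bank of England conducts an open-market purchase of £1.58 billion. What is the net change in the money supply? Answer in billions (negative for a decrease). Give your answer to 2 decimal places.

-6.95 billion

Before: m₁ = (1 + 0.22) / (0.189 + 0.016 + 0.22) ≈ 2.87059, MB₁ = 29, so M₁ = 2.87059 × 29 ≈ 83.2471 billion.
After: m₂ = (1 + 0.22) / (0.189 + 0.08 + 0.22) ≈ 2.49489, MB₂ = 29 + 1.58 = 30.58, so M₂ = 2.49489 × 30.58 ≈ 76.2937 billion.
ΔM = M₂ − M₁ = 76.2937 − 83.2471 = -6.9534 billion.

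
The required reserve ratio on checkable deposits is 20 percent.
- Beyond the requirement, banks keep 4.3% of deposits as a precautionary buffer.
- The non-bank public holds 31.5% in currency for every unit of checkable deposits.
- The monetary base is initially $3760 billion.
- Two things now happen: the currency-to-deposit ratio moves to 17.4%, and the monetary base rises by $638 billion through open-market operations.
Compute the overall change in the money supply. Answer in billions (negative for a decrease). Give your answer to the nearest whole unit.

$3521 billion

Before: m₁ = (1 + 0.315) / (0.2 + 0.043 + 0.315) ≈ 2.35663, MB₁ = 3760, so M₁ = 2.35663 × 3760 = 8860.9288 billion.
After: m₂ = (1 + 0.174) / (0.2 + 0.043 + 0.174) ≈ 2.81535, MB₂ = 3760 + 638 = 4398, so M₂ = 2.81535 × 4398 = 12381.9093 billion.
ΔM = M₂ − M₁ = 12381.9093 − 8860.9288 = 3520.9805 billion.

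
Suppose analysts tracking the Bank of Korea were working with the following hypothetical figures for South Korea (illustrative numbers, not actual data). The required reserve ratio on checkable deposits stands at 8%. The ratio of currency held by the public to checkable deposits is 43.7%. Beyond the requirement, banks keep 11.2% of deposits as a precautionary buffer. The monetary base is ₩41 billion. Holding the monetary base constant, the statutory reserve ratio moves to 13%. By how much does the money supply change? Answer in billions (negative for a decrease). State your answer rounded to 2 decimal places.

-6.90 billion

Initially m₁ = (1 + 0.437) / (0.08 + 0.112 + 0.437) ≈ 2.28458, so M₁ = 2.28458 × 41 ≈ 93.6678 billion.
After the change m₂ = (1 + 0.437) / (0.13 + 0.112 + 0.437) ≈ 2.11635, so M₂ = 2.11635 × 41 ≈ 86.7704 billion.
ΔM = M₂ − M₁ = 86.7704 − 93.6678 = -6.8974 billion.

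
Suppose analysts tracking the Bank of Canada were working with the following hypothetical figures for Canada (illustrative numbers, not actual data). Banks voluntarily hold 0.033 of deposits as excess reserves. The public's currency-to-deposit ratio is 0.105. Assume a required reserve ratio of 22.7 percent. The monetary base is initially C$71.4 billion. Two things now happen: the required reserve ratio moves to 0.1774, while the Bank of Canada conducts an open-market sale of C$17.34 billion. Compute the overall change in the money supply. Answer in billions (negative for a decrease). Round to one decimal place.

-26.8 billion

Before: m₁ = (1 + 0.105) / (0.227 + 0.033 + 0.105) ≈ 3.0274, MB₁ = 71.4, so M₁ = 3.0274 × 71.4 ≈ 216.1564 billion.
After: m₂ = (1 + 0.105) / (0.1774 + 0.033 + 0.105) ≈ 3.5035, MB₂ = 71.4 − 17.34 = 54.06, so M₂ = 3.5035 × 54.06 ≈ 189.3992 billion.
ΔM = M₂ − M₁ = 189.3992 − 216.1564 = -26.7572 billion.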